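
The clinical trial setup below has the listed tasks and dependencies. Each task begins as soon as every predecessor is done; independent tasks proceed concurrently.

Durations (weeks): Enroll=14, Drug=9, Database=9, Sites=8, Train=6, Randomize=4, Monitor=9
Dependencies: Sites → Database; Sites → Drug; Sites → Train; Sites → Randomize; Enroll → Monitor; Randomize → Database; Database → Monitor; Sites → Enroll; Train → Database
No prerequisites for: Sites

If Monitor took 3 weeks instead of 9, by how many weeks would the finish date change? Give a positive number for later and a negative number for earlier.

The binding path is Sites→Train→Database→Monitor = 8+6+9+9 = 32; finish at 32 weeks.
Monitor lies on that path, so at 3 weeks the path becomes 26 weeks.
No other chain overtakes it, so the finish is 26 weeks.
Change in finish: 26 − 32 = -6 weeks.

-6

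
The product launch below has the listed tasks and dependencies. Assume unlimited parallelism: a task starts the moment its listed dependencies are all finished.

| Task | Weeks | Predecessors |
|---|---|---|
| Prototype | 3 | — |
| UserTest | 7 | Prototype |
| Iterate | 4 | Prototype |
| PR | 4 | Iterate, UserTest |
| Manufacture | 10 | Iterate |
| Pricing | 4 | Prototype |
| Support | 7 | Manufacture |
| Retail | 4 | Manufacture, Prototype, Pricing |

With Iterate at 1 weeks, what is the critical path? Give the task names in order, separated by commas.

Prototype, Iterate, Manufacture, Support

Critical path before the change: Prototype→Iterate→Manufacture→Support = 3+4+10+7 = 24 giving 24 weeks.
Iterate lies on that path, so at 1 week the path becomes 21 weeks.
The critical path is still Prototype→Iterate→Manufacture→Support; finish is now 21 weeks.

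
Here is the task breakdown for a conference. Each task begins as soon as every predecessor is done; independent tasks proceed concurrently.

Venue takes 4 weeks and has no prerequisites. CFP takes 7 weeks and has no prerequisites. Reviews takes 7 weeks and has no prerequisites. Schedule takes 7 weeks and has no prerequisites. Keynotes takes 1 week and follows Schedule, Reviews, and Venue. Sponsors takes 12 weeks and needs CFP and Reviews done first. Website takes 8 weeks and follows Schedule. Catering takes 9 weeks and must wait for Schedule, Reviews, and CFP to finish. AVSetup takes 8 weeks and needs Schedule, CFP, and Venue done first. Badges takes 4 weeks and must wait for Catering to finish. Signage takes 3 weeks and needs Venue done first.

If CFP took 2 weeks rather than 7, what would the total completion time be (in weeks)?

Critical path before the change: CFP→Catering→Badges = 7+9+4 = 20 giving 20 weeks.
Since CFP is critical, the -5 change carries straight to that chain (now 15 weeks).
The binding chain switches to Reviews→Catering→Badges = 7+9+4 = 20; finish 20 weeks.

20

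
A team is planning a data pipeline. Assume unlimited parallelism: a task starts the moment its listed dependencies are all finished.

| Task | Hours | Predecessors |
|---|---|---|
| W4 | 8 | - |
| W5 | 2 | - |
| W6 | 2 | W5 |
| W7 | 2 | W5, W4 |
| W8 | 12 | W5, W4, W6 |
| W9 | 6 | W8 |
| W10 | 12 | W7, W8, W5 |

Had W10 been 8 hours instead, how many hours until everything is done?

28

Actual critical path: W4→W8→W10 = 8+12+12 = 32 ⇒ 32 hours.
Since W10 is critical, the -4 change carries straight to that chain (now 28 hours).
The critical path is still W4→W8→W10; finish is now 28 hours.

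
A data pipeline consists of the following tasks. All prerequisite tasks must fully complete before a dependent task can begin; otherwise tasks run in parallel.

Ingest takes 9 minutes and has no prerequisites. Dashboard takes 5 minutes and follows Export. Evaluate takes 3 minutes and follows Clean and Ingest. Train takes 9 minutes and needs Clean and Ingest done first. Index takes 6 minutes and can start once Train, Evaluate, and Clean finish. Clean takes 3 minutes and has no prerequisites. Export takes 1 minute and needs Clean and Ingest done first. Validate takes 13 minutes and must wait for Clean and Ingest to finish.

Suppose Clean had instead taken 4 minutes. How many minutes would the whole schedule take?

24

Baseline: Ingest→Train→Index = 9+9+6 = 24 → 24 minutes.
Clean has 6 minutes of float (longest path through it is 18).
That remains the longest chain; total 24 minutes.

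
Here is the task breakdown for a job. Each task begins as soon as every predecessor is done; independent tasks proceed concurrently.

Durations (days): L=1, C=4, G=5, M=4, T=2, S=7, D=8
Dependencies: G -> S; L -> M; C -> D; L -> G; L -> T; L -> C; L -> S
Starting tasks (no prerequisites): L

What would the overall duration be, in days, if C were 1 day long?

13

Actual critical path: L→C→D = 1+4+8 = 13 ⇒ 13 days.
Since C is critical, the -3 change carries straight to that chain (now 10 days).
The binding chain switches to L→G→S = 1+5+7 = 13; finish 13 days.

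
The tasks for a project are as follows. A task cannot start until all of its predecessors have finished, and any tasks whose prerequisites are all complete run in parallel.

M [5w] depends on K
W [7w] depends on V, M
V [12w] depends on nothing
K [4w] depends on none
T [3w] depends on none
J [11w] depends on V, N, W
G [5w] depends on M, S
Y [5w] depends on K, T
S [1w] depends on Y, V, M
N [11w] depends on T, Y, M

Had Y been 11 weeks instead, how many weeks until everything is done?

37

Baseline: K→Y→N→J = 4+5+11+11 = 31 → 31 weeks.
Y is on the critical path; changing it to 11 makes that path 37 weeks.
The critical path is still K→Y→N→J; finish is now 37 weeks.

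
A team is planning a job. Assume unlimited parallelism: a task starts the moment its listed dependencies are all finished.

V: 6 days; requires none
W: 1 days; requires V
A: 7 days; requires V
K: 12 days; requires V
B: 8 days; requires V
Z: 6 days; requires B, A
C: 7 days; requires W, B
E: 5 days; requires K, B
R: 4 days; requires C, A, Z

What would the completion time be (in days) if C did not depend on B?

24

Before: longest chain V→B→C→R = 6+8+7+4 = 25, finish 25.
Without B→C, C's earliest start moves from 14 to 7.
After: V→B→Z→R = 6+8+6+4 = 24 → 24 days.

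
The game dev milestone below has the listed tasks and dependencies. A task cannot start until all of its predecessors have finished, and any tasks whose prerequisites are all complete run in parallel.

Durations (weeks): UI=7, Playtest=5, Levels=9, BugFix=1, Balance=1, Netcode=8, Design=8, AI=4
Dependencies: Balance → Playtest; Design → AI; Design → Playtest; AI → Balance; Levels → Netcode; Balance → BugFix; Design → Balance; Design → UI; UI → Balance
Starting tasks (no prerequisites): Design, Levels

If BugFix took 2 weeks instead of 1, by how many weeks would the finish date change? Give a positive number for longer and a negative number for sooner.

Critical path before the change: Design→UI→Balance→Playtest = 8+7+1+5 = 21 giving 21 weeks.
BugFix has 4 weeks of float (longest path through it is 17).
The critical path is still Design→UI→Balance→Playtest; finish is now 21 weeks.
Change in finish: 21 − 21 = +0 weeks.

0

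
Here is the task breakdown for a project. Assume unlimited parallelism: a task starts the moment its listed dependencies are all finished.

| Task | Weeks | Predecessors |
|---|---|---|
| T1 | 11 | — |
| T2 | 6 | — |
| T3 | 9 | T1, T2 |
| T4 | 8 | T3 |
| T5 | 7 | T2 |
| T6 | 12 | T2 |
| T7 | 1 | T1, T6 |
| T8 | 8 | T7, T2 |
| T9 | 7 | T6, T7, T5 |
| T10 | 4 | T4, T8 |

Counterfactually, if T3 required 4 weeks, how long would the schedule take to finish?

As given, the longest chain is T1→T3→T4→T10 = 11+9+8+4 = 32, so the finish is 32 weeks.
T3 is on the critical path; changing it to 4 makes that path 27 weeks.
New critical path: T2→T6→T7→T8→T10 = 6+12+1+8+4 = 31 ⇒ 31 weeks.

31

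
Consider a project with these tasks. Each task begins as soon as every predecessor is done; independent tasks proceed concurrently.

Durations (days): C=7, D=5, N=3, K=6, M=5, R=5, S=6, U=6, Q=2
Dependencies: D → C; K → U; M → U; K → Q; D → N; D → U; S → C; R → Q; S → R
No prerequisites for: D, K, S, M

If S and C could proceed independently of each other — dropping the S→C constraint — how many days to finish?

13

With the dependency in place, S→C = 6+7 = 13 sets the finish at 13 days.
Without S→C, C's earliest start moves from 6 to 5.
After: S→R→Q = 6+5+2 = 13 → 13 days.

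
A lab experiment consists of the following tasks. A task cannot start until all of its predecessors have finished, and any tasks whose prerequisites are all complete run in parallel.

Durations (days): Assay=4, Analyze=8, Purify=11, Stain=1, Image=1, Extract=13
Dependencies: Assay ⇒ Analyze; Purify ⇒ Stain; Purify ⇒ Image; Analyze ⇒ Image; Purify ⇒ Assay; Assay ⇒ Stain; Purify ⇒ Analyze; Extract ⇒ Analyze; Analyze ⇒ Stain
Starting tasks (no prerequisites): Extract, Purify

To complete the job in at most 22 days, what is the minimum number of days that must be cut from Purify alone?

2

Current finish: 24 days; target: 22.
Purify is on every critical path, so each day cut from Purify cuts the finish by one (this holds down to a finish of 22).
Need 24 − 22 = 2 days off Purify → Purify becomes 9 days, finish becomes 22.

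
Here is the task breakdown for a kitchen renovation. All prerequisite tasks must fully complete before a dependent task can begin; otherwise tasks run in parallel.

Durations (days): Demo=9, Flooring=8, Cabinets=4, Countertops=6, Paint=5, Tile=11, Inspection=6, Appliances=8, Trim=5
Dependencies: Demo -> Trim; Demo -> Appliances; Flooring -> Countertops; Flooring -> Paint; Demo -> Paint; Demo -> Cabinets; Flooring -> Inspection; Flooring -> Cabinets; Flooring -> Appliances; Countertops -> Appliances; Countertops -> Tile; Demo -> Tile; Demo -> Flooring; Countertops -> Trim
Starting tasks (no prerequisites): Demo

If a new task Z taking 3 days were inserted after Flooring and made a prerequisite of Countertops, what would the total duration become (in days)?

37

Originally the project takes 34 days.
With Z inserted, Countertops now waits for max(Flooring, Z).
New critical path: Demo→Flooring→Z→Countertops→Tile = 9+8+3+6+11 = 37 ⇒ 37 days.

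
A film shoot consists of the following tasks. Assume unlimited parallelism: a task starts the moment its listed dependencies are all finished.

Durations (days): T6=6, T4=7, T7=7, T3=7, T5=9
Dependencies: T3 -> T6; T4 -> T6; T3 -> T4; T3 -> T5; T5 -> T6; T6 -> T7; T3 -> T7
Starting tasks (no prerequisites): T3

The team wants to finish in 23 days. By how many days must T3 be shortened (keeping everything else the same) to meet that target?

6

Current finish: 29 days; target: 23.
T3 is on every critical path, so each day cut from T3 cuts the finish by one (this holds down to a finish of 23).
Need 29 − 23 = 6 days off T3 → T3 becomes 1 day, finish becomes 23.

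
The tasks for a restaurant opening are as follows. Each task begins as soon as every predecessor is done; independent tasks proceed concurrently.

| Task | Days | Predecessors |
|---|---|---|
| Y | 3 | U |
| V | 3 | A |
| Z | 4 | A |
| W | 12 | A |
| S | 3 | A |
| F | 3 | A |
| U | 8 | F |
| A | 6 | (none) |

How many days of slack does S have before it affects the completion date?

A→F→U→Y = 6+3+8+3 = 20 sets the makespan at 20 days.
Longest path through S: 9 days (earliest finish 9, latest finish 20).
So S can slip 20 − 9 = 11 days.

11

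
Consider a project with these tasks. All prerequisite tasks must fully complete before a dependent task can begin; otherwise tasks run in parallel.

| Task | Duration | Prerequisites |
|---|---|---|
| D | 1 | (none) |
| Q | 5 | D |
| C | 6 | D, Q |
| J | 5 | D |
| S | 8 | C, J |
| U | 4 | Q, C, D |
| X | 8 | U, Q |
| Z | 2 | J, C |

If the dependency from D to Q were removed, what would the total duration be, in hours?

23

With the dependency in place, D→Q→C→U→X = 1+5+6+4+8 = 24 sets the finish at 24 hours.
Without D→Q, Q's earliest start moves from 1 to 0.
After: Q→C→U→X = 5+6+4+8 = 23 → 23 hours.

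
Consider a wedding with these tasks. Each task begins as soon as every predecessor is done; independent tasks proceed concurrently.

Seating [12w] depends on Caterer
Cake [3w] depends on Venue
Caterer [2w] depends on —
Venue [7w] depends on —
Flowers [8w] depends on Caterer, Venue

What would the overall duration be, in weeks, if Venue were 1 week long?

14

Critical path before the change: Venue→Flowers = 7+8 = 15 giving 15 weeks.
Since Venue is critical, the -6 change carries straight to that chain (now 9 weeks).
The binding chain switches to Caterer→Seating = 2+12 = 14; finish 14 weeks.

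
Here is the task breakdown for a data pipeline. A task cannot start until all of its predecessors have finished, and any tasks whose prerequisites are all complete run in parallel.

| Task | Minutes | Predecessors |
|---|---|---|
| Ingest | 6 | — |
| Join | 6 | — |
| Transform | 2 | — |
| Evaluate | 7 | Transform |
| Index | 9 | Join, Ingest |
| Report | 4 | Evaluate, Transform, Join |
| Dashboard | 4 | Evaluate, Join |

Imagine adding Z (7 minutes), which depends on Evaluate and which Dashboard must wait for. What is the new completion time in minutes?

20

Originally the plan takes 15 minutes.
With Z inserted, Dashboard now waits for max(Evaluate, Join, Z).
New critical path: Transform→Evaluate→Z→Dashboard = 2+7+7+4 = 20 ⇒ 20 minutes.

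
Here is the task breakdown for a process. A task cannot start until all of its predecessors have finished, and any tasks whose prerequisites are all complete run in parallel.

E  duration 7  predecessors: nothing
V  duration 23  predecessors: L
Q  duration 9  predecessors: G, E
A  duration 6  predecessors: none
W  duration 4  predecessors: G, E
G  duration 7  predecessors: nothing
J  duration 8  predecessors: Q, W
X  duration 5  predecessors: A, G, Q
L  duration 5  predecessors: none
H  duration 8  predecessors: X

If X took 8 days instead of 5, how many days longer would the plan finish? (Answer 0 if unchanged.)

3

The binding path is E→Q→X→H = 7+9+5+8 = 29; finish at 29 days.
X is on the critical path; changing it to 8 makes that path 32 days.
That remains the longest chain; total 32 days.
Change in finish: 32 − 29 = +3 days.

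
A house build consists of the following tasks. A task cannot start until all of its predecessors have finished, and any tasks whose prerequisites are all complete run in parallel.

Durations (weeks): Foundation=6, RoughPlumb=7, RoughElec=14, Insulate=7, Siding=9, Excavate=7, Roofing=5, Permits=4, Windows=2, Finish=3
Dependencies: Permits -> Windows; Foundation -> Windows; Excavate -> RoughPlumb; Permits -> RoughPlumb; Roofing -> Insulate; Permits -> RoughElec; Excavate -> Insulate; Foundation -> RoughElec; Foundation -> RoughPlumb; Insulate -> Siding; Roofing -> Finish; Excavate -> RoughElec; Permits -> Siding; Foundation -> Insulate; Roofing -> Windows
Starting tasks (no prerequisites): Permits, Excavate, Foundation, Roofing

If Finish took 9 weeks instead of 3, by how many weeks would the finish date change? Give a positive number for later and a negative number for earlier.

0

As given, the longest chain is Excavate→Insulate→Siding = 7+7+9 = 23, so the finish is 23 weeks.
Finish is off the critical path — its longest chain is 8 weeks, giving 15 of slack.
That remains the longest chain; total 23 weeks.
Change in finish: 23 − 23 = +0 weeks.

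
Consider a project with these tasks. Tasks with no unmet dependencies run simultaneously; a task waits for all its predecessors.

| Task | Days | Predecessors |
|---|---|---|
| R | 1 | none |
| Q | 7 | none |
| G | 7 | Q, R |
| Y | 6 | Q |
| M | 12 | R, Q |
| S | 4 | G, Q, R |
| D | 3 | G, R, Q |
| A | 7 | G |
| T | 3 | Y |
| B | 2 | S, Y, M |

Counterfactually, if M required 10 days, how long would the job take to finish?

21

Actual critical path: Q→M→B = 7+12+2 = 21 ⇒ 21 days.
Since M is critical, the -2 change carries straight to that chain (now 19 days).
Now Q→G→A = 7+7+7 = 21 is longest, so the finish becomes 21 days.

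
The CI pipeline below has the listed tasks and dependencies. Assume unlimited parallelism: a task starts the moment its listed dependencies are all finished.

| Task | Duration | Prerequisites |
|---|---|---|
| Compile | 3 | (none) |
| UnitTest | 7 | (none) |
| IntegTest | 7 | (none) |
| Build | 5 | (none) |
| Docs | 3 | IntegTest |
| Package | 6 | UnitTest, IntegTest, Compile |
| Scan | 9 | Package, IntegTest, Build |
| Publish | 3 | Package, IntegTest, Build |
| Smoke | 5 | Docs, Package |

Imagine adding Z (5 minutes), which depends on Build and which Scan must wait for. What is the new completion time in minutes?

Originally the schedule takes 22 minutes.
With Z inserted, Scan now waits for max(Package, IntegTest, Build, Z).
New critical path: UnitTest→Package→Scan = 7+6+9 = 22 ⇒ 22 minutes.

22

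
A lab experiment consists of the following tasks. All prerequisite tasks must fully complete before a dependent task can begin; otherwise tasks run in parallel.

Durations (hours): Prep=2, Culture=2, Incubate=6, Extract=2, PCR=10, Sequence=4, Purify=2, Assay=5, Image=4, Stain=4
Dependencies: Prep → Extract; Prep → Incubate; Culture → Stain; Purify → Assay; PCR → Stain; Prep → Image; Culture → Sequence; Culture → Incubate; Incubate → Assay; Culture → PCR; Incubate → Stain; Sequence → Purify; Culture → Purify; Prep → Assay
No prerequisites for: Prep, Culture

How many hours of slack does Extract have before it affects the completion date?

Critical path: Culture→PCR→Stain = 2+10+4 = 16, so the finish is 16 hours.
Longest path through Extract: 4 hours (earliest finish 4, latest finish 16).
Slack of Extract = 14 − 2 = 12 hours.

12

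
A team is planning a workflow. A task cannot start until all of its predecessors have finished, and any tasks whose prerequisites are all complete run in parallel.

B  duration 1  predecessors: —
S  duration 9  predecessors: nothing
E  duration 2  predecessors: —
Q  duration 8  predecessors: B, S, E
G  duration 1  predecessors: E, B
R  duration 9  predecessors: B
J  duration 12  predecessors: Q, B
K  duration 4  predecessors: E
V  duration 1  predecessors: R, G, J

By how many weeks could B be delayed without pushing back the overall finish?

S→Q→J→V = 9+8+12+1 = 30 sets the makespan at 30 weeks.
B finishes as early as 1 and must finish by 9.
So B can slip 9 − 1 = 8 weeks.

8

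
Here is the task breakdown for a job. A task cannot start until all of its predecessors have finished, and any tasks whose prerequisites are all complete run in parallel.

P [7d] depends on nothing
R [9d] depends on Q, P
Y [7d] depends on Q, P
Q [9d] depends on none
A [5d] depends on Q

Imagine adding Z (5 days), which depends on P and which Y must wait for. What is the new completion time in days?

Originally the job takes 18 days.
With Z inserted, Y now waits for max(Q, P, Z).
New critical path: P→Z→Y = 7+5+7 = 19 ⇒ 19 days.

19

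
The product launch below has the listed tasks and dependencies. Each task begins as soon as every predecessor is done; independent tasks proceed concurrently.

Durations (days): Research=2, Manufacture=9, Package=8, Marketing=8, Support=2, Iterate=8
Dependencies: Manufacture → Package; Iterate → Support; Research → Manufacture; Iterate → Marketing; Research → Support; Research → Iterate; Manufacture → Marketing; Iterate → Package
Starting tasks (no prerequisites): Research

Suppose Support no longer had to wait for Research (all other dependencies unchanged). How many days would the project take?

19

Original critical path: Research→Manufacture→Package = 2+9+8 = 19 ⇒ 19 days.
Dropping Research→Support doesn't change Support's earliest start (10); another predecessor still binds.
New critical path: Research→Manufacture→Package = 2+9+8 = 19 ⇒ 19 days.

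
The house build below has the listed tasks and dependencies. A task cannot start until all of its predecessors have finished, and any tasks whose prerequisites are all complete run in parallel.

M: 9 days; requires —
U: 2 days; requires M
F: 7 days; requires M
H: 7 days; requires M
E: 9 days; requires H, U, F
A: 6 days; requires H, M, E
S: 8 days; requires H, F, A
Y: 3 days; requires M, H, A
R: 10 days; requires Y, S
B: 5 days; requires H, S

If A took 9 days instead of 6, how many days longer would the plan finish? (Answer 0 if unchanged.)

Baseline: M→F→E→A→S→R = 9+7+9+6+8+10 = 49 → 49 days.
Since A is critical, the +3 change carries straight to that chain (now 52 days).
No other chain overtakes it, so the finish is 52 days.
Change in finish: 52 − 49 = +3 days.

3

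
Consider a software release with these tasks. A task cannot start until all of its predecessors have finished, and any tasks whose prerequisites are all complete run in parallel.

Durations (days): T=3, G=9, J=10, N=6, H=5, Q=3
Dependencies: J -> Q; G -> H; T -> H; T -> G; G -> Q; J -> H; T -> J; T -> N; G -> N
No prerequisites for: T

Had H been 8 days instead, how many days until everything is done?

21

As given, the longest chain is T→J→H = 3+10+5 = 18, so the finish is 18 days.
H lies on that path, so at 8 days the path becomes 21 days.
That remains the longest chain; total 21 days.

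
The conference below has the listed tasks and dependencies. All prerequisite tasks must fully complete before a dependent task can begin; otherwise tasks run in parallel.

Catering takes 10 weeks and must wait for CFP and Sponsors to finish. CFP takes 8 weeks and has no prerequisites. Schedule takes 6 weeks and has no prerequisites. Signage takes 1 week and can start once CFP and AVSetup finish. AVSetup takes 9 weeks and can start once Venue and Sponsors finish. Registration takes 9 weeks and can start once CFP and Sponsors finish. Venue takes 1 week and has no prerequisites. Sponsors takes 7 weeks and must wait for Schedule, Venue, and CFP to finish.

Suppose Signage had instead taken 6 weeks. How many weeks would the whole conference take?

As given, the longest chain is CFP→Sponsors→AVSetup→Signage = 8+7+9+1 = 25, so the finish is 25 weeks.
Signage lies on that path, so at 6 weeks the path becomes 30 weeks.
No other chain overtakes it, so the finish is 30 weeks.

30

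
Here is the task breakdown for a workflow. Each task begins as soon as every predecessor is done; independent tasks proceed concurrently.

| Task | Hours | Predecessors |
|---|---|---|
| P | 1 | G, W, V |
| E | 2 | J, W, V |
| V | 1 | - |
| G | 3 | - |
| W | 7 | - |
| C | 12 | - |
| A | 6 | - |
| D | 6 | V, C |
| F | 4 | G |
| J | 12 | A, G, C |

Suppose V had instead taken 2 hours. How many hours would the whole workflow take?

26

As given, the longest chain is C→J→E = 12+12+2 = 26, so the finish is 26 hours.
V has 19 hours of float (longest path through it is 7).
The critical path is still C→J→E; finish is now 26 hours.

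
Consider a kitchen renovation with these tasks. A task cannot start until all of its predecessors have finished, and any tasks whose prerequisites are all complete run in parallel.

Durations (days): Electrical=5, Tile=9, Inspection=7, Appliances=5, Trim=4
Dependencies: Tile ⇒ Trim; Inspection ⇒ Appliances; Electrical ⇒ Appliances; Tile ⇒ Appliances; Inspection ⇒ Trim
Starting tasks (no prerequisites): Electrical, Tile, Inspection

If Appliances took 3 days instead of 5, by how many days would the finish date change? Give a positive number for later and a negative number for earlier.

-1

Baseline: Tile→Appliances = 9+5 = 14 → 14 days.
Since Appliances is critical, the -2 change carries straight to that chain (now 12 days).
Now Tile→Trim = 9+4 = 13 is longest, so the finish becomes 13 days.
Change in finish: 13 − 14 = -1 days.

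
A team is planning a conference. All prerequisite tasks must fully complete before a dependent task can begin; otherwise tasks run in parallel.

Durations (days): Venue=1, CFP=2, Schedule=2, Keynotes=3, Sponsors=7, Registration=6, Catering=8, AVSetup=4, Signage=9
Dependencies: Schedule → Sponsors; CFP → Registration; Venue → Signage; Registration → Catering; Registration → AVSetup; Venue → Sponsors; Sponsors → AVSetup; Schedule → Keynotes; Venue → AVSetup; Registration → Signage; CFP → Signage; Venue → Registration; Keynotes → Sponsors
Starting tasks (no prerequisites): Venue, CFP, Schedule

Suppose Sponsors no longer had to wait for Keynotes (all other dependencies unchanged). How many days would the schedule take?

17

Before: longest chain CFP→Registration→Signage = 2+6+9 = 17, finish 17.
Without Keynotes→Sponsors, Sponsors's earliest start moves from 5 to 2.
The longest chain is now CFP→Registration→Signage = 2+6+9 = 17, so the schedule takes 17 days.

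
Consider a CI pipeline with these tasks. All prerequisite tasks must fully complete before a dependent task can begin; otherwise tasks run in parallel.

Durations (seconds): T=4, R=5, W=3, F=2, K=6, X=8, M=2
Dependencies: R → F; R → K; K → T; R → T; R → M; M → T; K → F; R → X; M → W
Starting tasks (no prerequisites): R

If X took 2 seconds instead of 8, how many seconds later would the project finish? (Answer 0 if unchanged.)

0

The binding path is R→K→T = 5+6+4 = 15; finish at 15 seconds.
The longest path through X is only 13 seconds, so X has float 2.
That remains the longest chain; total 15 seconds.
Change in finish: 15 − 15 = +0 seconds.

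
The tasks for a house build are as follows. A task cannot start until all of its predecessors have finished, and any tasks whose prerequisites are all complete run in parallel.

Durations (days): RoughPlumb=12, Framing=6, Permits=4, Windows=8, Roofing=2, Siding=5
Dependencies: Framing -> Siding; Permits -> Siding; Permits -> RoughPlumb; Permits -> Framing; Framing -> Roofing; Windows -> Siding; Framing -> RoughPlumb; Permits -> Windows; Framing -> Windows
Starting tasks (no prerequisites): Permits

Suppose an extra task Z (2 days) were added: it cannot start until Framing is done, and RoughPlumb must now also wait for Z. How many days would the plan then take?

24

Originally the plan takes 23 days.
With Z inserted, RoughPlumb now waits for max(Permits, Framing, Z).
New critical path: Permits→Framing→Z→RoughPlumb = 4+6+2+12 = 24 ⇒ 24 days.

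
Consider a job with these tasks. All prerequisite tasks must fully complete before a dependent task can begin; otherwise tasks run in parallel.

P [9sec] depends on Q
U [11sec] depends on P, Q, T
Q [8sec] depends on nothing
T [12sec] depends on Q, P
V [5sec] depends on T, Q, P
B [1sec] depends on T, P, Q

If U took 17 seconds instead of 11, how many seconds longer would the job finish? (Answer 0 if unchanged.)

6

As given, the longest chain is Q→P→T→U = 8+9+12+11 = 40, so the finish is 40 seconds.
Since U is critical, the +6 change carries straight to that chain (now 46 seconds).
That remains the longest chain; total 46 seconds.
Change in finish: 46 − 40 = +6 seconds.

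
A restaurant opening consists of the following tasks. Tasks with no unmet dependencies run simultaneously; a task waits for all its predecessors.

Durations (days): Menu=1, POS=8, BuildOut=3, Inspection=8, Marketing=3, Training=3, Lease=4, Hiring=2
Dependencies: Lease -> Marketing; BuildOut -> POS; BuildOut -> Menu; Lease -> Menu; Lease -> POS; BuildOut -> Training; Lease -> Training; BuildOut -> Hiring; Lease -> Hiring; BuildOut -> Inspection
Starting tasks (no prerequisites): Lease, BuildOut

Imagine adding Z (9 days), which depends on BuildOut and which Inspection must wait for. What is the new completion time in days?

Originally the project takes 12 days.
With Z inserted, Inspection now waits for max(BuildOut, Z).
New critical path: BuildOut→Z→Inspection = 3+9+8 = 20 ⇒ 20 days.

20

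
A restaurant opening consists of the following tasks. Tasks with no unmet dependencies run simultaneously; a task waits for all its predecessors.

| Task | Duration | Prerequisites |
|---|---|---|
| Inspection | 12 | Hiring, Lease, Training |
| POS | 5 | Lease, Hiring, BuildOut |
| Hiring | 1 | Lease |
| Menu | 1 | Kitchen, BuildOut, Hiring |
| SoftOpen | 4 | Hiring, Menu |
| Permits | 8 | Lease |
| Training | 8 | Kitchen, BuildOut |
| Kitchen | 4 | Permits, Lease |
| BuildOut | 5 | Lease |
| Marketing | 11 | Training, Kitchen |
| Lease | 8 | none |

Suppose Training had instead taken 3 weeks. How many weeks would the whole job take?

35

The binding path is Lease→Permits→Kitchen→Training→Inspection = 8+8+4+8+12 = 40; finish at 40 weeks.
Since Training is critical, the -5 change carries straight to that chain (now 35 weeks).
No other chain overtakes it, so the finish is 35 weeks.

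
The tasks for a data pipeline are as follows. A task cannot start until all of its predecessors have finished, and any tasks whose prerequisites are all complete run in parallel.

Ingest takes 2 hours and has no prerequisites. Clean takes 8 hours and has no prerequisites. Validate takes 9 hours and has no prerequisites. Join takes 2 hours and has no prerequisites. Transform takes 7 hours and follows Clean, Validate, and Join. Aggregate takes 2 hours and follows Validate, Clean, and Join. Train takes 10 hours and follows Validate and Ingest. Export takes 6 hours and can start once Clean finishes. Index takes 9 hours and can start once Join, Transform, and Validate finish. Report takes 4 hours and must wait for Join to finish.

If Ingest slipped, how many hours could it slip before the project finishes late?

13

The longest chain is Validate→Transform→Index = 9+7+9 = 25; overall finish 25 hours.
The longest chain containing Ingest totals 12 hours.
Slack of Ingest = 13 − 0 = 13 hours.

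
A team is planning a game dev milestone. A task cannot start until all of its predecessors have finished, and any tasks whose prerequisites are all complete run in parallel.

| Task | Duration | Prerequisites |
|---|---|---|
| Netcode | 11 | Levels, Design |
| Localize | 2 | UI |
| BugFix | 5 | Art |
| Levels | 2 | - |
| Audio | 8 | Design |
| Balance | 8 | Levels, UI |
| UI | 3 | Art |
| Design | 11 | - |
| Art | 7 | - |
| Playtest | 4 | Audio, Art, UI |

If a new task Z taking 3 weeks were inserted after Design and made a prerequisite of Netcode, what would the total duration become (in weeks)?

25

Originally the project takes 23 weeks.
With Z inserted, Netcode now waits for max(Levels, Design, Z).
New critical path: Design→Z→Netcode = 11+3+11 = 25 ⇒ 25 weeks.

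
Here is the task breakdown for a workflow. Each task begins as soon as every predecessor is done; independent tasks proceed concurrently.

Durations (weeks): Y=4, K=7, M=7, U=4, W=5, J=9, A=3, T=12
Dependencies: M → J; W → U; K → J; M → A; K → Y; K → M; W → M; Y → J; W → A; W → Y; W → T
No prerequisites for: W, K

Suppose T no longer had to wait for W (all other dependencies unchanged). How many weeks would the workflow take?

23

With the dependency in place, K→M→J = 7+7+9 = 23 sets the finish at 23 weeks.
Without W→T, T's earliest start moves from 5 to 0.
After: K→M→J = 7+7+9 = 23 → 23 weeks.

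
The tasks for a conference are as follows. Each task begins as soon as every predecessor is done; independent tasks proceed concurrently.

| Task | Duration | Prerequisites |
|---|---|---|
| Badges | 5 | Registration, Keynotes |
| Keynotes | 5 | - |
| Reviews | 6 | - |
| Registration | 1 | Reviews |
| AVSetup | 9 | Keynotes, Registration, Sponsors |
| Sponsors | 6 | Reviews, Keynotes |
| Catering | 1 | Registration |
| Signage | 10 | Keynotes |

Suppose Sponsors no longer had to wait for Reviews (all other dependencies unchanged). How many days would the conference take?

20

Before: longest chain Reviews→Sponsors→AVSetup = 6+6+9 = 21, finish 21.
Without Reviews→Sponsors, Sponsors's earliest start moves from 6 to 5.
New critical path: Keynotes→Sponsors→AVSetup = 5+6+9 = 20 ⇒ 20 days.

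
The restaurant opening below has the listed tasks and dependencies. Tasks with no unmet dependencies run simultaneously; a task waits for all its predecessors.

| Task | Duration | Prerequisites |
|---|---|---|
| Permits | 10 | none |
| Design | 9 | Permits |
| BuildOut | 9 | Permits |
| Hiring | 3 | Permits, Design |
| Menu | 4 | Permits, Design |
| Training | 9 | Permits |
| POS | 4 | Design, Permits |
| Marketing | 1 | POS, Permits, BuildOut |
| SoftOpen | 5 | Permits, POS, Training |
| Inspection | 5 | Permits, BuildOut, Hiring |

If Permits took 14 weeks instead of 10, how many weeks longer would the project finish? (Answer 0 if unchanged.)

4

Baseline: Permits→Design→POS→SoftOpen = 10+9+4+5 = 28 → 28 weeks.
Permits is on the critical path; changing it to 14 makes that path 32 weeks.
The critical path is still Permits→Design→POS→SoftOpen; finish is now 32 weeks.
Change in finish: 32 − 28 = +4 weeks.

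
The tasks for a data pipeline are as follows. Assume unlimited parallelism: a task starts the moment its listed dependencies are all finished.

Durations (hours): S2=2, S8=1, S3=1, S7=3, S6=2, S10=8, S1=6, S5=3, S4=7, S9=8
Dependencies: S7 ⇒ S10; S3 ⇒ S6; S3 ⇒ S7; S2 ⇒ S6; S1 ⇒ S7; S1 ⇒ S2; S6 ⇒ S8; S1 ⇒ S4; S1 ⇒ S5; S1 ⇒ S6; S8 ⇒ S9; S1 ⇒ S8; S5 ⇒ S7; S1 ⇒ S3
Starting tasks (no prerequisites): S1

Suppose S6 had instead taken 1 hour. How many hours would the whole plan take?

Critical path before the change: S1→S5→S7→S10 = 6+3+3+8 = 20 giving 20 hours.
S6 is off the critical path — its longest chain is 19 hours, giving 1 of slack.
No other chain overtakes it, so the finish is 20 hours.

20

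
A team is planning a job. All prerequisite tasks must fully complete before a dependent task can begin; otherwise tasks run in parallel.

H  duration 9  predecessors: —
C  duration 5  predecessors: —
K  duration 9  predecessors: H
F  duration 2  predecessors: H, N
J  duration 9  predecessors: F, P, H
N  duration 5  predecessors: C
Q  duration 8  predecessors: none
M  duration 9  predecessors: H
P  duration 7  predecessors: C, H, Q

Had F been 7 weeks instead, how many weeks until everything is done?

26

The binding path is H→P→J = 9+7+9 = 25; finish at 25 weeks.
F has 4 weeks of float (longest path through it is 21).
New critical path: C→N→F→J = 5+5+7+9 = 26 ⇒ 26 weeks.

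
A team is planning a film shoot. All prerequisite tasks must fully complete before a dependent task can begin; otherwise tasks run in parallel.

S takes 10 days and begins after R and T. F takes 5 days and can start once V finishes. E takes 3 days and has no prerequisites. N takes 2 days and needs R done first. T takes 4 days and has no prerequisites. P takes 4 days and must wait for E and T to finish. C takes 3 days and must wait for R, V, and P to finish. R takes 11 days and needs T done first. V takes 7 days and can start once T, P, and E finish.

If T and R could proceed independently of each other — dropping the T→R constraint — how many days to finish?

21

Before: longest chain T→R→S = 4+11+10 = 25, finish 25.
Without T→R, R's earliest start moves from 4 to 0.
After: R→S = 11+10 = 21 → 21 days.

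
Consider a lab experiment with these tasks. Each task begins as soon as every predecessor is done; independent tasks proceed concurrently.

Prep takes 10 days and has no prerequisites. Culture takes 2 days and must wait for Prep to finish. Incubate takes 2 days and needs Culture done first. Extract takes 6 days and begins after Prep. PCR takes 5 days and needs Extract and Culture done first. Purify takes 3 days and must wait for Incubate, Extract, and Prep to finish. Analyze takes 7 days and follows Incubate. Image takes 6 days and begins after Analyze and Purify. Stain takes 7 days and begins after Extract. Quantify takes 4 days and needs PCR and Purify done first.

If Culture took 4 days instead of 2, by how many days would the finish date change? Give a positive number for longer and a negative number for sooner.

Baseline: Prep→Culture→Incubate→Analyze→Image = 10+2+2+7+6 = 27 → 27 days.
Culture is on the critical path; changing it to 4 makes that path 29 days.
The critical path is still Prep→Culture→Incubate→Analyze→Image; finish is now 29 days.
Change in finish: 29 − 27 = +2 days.

2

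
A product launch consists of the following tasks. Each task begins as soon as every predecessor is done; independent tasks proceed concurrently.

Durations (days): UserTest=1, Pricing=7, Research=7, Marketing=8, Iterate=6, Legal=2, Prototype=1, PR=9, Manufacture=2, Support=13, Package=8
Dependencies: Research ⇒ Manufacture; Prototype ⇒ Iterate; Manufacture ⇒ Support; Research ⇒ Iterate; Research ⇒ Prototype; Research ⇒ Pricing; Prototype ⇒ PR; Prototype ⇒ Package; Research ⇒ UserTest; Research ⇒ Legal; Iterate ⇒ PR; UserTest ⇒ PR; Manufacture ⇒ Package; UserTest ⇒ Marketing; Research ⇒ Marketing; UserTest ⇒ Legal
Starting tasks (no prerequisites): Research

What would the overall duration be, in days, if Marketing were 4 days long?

23

As given, the longest chain is Research→Prototype→Iterate→PR = 7+1+6+9 = 23, so the finish is 23 days.
Marketing is off the critical path — its longest chain is 16 days, giving 7 of slack.
That remains the longest chain; total 23 days.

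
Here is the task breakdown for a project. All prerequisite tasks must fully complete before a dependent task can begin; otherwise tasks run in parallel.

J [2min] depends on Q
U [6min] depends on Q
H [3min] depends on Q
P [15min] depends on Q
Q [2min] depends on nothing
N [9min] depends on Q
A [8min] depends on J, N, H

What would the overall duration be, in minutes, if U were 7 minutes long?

As given, the longest chain is Q→N→A = 2+9+8 = 19, so the finish is 19 minutes.
The longest path through U is only 8 minutes, so U has float 11.
That remains the longest chain; total 19 minutes.

19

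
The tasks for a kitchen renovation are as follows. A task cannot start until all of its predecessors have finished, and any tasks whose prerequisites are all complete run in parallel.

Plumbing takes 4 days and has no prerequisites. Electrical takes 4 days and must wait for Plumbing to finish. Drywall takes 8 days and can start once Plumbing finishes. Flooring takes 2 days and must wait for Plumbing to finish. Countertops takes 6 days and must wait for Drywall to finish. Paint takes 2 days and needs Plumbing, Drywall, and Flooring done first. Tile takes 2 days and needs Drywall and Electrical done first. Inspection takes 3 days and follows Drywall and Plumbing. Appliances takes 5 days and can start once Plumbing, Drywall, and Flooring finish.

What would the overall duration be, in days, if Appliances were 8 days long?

As given, the longest chain is Plumbing→Drywall→Countertops = 4+8+6 = 18, so the finish is 18 days.
The longest path through Appliances is only 17 days, so Appliances has float 1.
The binding chain switches to Plumbing→Drywall→Appliances = 4+8+8 = 20; finish 20 days.

20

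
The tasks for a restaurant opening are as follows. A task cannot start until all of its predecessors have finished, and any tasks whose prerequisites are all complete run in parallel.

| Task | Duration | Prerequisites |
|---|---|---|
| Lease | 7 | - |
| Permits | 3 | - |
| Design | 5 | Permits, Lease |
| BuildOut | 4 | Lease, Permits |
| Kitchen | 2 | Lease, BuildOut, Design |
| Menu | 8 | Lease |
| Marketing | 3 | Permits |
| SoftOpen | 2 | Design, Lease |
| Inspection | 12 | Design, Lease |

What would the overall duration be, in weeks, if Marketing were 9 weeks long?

24

Baseline: Lease→Design→Inspection = 7+5+12 = 24 → 24 weeks.
Marketing is off the critical path — its longest chain is 6 weeks, giving 18 of slack.
No other chain overtakes it, so the finish is 24 weeks.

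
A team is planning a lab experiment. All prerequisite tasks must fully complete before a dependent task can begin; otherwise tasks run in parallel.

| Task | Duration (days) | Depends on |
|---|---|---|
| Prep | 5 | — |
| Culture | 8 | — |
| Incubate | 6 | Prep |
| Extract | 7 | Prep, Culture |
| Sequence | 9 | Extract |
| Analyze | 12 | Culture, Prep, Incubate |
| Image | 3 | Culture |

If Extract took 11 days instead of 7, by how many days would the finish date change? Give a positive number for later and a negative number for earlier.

The binding path is Culture→Extract→Sequence = 8+7+9 = 24; finish at 24 days.
Extract lies on that path, so at 11 days the path becomes 28 days.
The critical path is still Culture→Extract→Sequence; finish is now 28 days.
Change in finish: 28 − 24 = +4 days.

4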